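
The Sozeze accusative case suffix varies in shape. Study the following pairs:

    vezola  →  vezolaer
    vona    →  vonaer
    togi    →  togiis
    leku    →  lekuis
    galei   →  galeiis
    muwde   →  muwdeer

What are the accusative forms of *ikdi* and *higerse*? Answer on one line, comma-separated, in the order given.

ikdiis, higerseer

The pattern is height harmony: -is when the last vowel of the stem is a high vowel (*togi*, *leku*, *galei*); -er when the last vowel of the stem is a non-high vowel (*vezola*, *vona*, *muwde*).
*ikdi* — last vowel /i/ (a high vowel) → -is → *ikdiis*.
*higerse* — last vowel /e/ (a non-high vowel) → -er → *higerseer*.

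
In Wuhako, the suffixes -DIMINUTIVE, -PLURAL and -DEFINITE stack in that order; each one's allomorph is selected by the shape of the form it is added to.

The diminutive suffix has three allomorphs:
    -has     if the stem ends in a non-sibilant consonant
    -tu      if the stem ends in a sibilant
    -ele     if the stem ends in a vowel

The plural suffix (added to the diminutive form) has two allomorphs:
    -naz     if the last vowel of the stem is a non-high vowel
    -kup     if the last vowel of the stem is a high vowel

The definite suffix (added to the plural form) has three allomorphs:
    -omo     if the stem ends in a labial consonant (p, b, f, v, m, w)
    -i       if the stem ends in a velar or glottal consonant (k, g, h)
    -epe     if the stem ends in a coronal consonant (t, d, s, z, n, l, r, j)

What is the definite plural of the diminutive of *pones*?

Since the final sound of *pones* is /s/ (a sibilant), it takes -tu, giving *ponestu*.
The last vowel of the diminutive form *ponestu* is /u/, which is a high vowel, so the plural suffix is -kup, giving *ponestukup*.
Since the final consonant of the plural form *ponestukup* is /p/ (labial), it takes -omo, giving *ponestukupomo*.

ponestukupomo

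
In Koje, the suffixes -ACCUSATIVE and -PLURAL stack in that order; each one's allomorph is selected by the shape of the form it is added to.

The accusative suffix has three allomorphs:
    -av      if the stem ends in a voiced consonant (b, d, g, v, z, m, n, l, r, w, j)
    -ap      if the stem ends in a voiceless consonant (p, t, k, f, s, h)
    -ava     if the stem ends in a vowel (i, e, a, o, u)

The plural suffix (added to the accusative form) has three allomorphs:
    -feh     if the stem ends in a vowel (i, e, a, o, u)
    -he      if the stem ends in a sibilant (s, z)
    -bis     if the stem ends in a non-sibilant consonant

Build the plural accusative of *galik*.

galikapbis

*galik* — final sound /k/ (a voiceless consonant) → -ap → *galikap*.
Since the final sound of the accusative form *galikap* is /p/ (a non-sibilant consonant), it takes -bis, giving *galikapbis*.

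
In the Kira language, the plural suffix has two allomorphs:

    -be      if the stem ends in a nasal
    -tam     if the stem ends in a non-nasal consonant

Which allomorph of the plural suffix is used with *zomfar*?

Since the final consonant of *zomfar* is /r/ (non-nasal), it takes -tam.

-tam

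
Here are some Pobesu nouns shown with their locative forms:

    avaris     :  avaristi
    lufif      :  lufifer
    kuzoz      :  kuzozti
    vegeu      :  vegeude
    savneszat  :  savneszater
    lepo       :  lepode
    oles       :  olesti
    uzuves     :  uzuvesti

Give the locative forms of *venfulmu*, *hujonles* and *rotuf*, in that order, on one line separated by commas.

venfulmude, hujonlesti, rotufer

The alternation tracks the final sound of the stem — -ti when the stem ends in a sibilant (*avaris*, *kuzoz*, *oles*, *uzuves*); -er when the stem ends in a non-sibilant consonant (*lufif*, *savneszat*); -de when the stem ends in a vowel (*vegeu*, *lepo*).
The final sound of *venfulmu* is /u/, which is a vowel, so the suffix is -de, giving *venfulmude*.
*hujonles*: final sound = /s/, a sibilant → -ti → *hujonlesti*.
The final sound of *rotuf* is /f/, which is a non-sibilant consonant, so the suffix is -er, giving *rotufer*.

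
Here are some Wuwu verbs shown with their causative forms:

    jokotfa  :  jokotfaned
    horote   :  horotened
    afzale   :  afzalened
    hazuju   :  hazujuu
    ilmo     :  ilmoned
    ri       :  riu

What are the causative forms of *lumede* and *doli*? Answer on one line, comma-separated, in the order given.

The pattern is height harmony: -u when the last vowel of the stem is a high vowel (*hazuju*, *ri*); -ned when the last vowel of the stem is a non-high vowel (*jokotfa*, *horote*, *afzale*, *ilmo*).
*lumede* — last vowel /e/ (a non-high vowel) → -ned → *lumedened*.
*doli* — last vowel /i/ (a high vowel) → -u → *doliu*.

lumedened, doliu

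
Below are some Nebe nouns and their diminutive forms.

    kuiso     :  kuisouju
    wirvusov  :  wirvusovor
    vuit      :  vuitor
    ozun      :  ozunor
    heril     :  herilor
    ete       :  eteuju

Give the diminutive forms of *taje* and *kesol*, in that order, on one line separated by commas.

Looking at the final sound of each stem: -or when the stem ends in a consonant (*wirvusov*, *vuit*, *ozun*, *heril*); -uju when the stem ends in a vowel (*kuiso*, *ete*).
Since the final sound of *taje* is /e/ (a vowel), it takes -uju, giving *tajeuju*.
*kesol* — final sound /l/ (a consonant) → -or → *kesolor*.

tajeuju, kesolor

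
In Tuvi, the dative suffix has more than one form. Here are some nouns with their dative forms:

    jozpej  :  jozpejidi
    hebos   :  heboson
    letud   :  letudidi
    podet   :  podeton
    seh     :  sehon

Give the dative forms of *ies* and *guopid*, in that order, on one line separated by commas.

ieson, guopididi

The pattern is voicing of the final consonant: -on when the stem ends in a voiceless consonant (*hebos*, *podet*, *seh*); -idi when the stem ends in a voiced consonant (*jozpej*, *letud*).
*ies* — final consonant /s/ (voiceless) → -on → *ieson*.
The final consonant of *guopid* is /d/, which is voiced, so the suffix is -idi, giving *guopididi*.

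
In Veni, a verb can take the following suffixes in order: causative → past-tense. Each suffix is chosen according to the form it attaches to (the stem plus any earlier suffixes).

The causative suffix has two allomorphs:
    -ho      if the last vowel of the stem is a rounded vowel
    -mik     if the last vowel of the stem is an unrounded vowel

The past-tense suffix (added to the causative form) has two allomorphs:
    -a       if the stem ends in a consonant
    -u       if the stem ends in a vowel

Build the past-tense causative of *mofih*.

*mofih*: last vowel = /i/, an unrounded vowel → -mik → *mofihmik*.
Since the final sound of the causative form *mofihmik* is /k/ (a consonant), it takes -a, giving *mofihmika*.

mofihmika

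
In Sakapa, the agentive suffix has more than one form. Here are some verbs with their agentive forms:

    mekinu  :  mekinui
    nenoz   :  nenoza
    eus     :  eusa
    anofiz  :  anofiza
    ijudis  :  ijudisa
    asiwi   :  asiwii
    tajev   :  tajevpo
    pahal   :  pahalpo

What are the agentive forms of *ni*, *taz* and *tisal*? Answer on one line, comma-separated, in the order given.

The suffix is conditioned by the final sound: -a when the stem ends in a sibilant (*nenoz*, *eus*, *anofiz*, *ijudis*); -po when the stem ends in a non-sibilant consonant (*tajev*, *pahal*); -i when the stem ends in a vowel (*mekinu*, *asiwi*).
*ni*: final sound = /i/, a vowel → -i → *nii*.
*taz* — final sound /z/ (a sibilant) → -a → *taza*.
Since the final sound of *tisal* is /l/ (a non-sibilant consonant), it takes -po, giving *tisalpo*.

nii, taza, tisalpo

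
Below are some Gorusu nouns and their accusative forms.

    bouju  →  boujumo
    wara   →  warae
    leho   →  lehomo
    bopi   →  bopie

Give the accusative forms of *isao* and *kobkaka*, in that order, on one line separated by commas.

isaomo, kobkakae

The pattern is rounding harmony: -mo when the last vowel of the stem is a rounded vowel (*bouju*, *leho*); -e when the last vowel of the stem is an unrounded vowel (*wara*, *bopi*).
*isao* — last vowel /o/ (a rounded vowel) → -mo → *isaomo*.
The last vowel of *kobkaka* is /a/, which is an unrounded vowel, so the suffix is -e, giving *kobkakae*.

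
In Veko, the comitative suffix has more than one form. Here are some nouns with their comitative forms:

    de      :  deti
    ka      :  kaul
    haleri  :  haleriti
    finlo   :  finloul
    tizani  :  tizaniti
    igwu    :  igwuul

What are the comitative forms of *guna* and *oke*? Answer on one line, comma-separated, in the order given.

The suffix is conditioned by the last vowel: -ti when the last vowel of the stem is a front vowel (*de*, *haleri*, *tizani*); -ul when the last vowel of the stem is a back vowel (*ka*, *finlo*, *igwu*).
*guna* — last vowel /a/ (a back vowel) → -ul → *gunaul*.
The last vowel of *oke* is /e/, which is a front vowel, so the suffix is -ti, giving *oketi*.

gunaul, oketi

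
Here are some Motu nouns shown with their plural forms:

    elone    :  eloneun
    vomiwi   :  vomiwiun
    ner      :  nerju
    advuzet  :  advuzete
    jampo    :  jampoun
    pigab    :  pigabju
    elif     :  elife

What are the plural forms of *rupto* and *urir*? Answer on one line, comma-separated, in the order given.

Looking at the final sound of each stem: -e when the stem ends in a voiceless consonant (*advuzet*, *elif*); -ju when the stem ends in a voiced consonant (*ner*, *pigab*); -un when the stem ends in a vowel (*elone*, *vomiwi*, *jampo*).
*rupto* — final sound /o/ (a vowel) → -un → *ruptoun*.
The final sound of *urir* is /r/, which is a voiced consonant, so the suffix is -ju, giving *urirju*.

ruptoun, urirju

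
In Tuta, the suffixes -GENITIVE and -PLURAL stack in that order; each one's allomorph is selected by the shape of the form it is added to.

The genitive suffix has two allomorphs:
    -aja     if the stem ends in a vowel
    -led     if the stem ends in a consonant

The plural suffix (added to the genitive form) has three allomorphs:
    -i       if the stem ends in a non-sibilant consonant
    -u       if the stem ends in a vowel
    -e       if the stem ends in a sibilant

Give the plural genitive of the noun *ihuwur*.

*ihuwur*: final sound = /r/, a consonant → -led → *ihuwurled*.
The genitive form *ihuwurled*: final sound = /d/, a non-sibilant consonant → -i → *ihuwurledi*.

ihuwurledi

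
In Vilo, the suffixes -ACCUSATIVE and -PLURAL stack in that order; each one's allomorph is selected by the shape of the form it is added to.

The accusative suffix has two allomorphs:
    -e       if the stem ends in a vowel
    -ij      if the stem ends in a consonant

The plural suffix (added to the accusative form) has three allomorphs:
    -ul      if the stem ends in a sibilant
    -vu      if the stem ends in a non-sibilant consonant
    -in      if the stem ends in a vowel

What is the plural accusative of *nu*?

The final sound of *nu* is /u/, which is a vowel, so the accusative suffix is -e, giving *nue*.
The final sound of the accusative form *nue* is /e/, which is a vowel, so the plural suffix is -in, giving *nuein*.

nuein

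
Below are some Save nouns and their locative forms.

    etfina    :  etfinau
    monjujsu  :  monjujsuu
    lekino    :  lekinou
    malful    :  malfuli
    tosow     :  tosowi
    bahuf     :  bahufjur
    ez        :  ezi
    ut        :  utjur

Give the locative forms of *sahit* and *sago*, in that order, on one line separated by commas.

sahitjur, sagou

The pattern is voicing of the final sound: -jur when the stem ends in a voiceless consonant (*bahuf*, *ut*); -i when the stem ends in a voiced consonant (*malful*, *tosow*, *ez*); -u when the stem ends in a vowel (*etfina*, *monjujsu*, *lekino*).
The final sound of *sahit* is /t/, which is a voiceless consonant, so the suffix is -jur, giving *sahitjur*.
*sago*: final sound = /o/, a vowel → -u → *sagou*.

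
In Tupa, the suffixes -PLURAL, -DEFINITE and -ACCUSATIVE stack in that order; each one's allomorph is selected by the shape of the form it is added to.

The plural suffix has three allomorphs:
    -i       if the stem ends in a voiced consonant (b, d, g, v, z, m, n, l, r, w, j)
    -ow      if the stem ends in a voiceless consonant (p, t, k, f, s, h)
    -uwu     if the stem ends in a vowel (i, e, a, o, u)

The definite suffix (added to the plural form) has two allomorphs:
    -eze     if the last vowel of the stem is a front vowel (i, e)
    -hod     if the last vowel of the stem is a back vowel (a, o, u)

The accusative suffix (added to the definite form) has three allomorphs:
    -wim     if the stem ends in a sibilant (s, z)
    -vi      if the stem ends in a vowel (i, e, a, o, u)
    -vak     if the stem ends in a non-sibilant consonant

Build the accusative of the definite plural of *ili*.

iliuwuhodvak

*ili*: final sound = /i/, a vowel → -uwu → *iliuwu*.
The plural form *iliuwu*: last vowel = /u/, a back vowel → -hod → *iliuwuhod*.
The final sound of the definite form *iliuwuhod* is /d/, which is a non-sibilant consonant, so the accusative suffix is -vak, giving *iliuwuhodvak*.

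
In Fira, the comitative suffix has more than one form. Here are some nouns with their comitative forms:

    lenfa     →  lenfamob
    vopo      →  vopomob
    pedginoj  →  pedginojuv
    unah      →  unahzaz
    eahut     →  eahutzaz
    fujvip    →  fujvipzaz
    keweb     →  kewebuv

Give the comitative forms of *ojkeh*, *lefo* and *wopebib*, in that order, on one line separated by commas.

The alternation tracks the final sound of the stem — -zaz when the stem ends in a voiceless consonant (*unah*, *eahut*, *fujvip*); -uv when the stem ends in a voiced consonant (*pedginoj*, *keweb*); -mob when the stem ends in a vowel (*lenfa*, *vopo*).
*ojkeh* — final sound /h/ (a voiceless consonant) → -zaz → *ojkehzaz*.
*lefo*: final sound = /o/, a vowel → -mob → *lefomob*.
*wopebib*: final sound = /b/, a voiced consonant → -uv → *wopebibuv*.

ojkehzaz, lefomob, wopebibuv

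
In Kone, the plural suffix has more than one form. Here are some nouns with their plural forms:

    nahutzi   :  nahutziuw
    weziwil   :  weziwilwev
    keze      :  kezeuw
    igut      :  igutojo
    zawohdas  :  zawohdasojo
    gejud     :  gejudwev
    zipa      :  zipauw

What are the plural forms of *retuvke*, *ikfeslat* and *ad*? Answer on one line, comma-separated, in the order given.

Looking at the final sound of each stem: -ojo when the stem ends in a voiceless consonant (*igut*, *zawohdas*); -wev when the stem ends in a voiced consonant (*weziwil*, *gejud*); -uw when the stem ends in a vowel (*nahutzi*, *keze*, *zipa*).
*retuvke*: final sound = /e/, a vowel → -uw → *retuvkeuw*.
Since the final sound of *ikfeslat* is /t/ (a voiceless consonant), it takes -ojo, giving *ikfeslatojo*.
Since the final sound of *ad* is /d/ (a voiced consonant), it takes -wev, giving *adwev*.

retuvkeuw, ikfeslatojo, adwev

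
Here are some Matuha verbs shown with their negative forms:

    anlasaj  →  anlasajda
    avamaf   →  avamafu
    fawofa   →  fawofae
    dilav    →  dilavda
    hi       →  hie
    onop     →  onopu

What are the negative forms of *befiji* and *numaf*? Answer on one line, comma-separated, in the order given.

befijie, numafu

Looking at the final sound of each stem: -u when the stem ends in a voiceless consonant (*avamaf*, *onop*); -da when the stem ends in a voiced consonant (*anlasaj*, *dilav*); -e when the stem ends in a vowel (*fawofa*, *hi*).
Since the final sound of *befiji* is /i/ (a vowel), it takes -e, giving *befijie*.
Since the final sound of *numaf* is /f/ (a voiceless consonant), it takes -u, giving *numafu*.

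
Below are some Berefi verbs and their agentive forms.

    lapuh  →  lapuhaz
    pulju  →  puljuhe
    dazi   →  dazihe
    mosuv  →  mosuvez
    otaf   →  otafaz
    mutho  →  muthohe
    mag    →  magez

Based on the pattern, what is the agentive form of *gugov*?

gugovez

The suffix is conditioned by the final sound: -az when the stem ends in a voiceless consonant (*lapuh*, *otaf*); -ez when the stem ends in a voiced consonant (*mosuv*, *mag*); -he when the stem ends in a vowel (*pulju*, *dazi*, *mutho*).
*gugov*: final sound = /v/, a voiced consonant → -ez → *gugovez*.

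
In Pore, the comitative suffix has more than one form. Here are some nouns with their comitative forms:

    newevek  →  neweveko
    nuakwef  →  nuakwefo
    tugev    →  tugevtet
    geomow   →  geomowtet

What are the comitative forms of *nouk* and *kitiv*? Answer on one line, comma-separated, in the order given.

The suffix is conditioned by the final consonant: -o when the stem ends in a voiceless consonant (*newevek*, *nuakwef*); -tet when the stem ends in a voiced consonant (*tugev*, *geomow*).
*nouk*: final consonant = /k/, voiceless → -o → *nouko*.
The final consonant of *kitiv* is /v/, which is voiced, so the suffix is -tet, giving *kitivtet*.

nouko, kitivtet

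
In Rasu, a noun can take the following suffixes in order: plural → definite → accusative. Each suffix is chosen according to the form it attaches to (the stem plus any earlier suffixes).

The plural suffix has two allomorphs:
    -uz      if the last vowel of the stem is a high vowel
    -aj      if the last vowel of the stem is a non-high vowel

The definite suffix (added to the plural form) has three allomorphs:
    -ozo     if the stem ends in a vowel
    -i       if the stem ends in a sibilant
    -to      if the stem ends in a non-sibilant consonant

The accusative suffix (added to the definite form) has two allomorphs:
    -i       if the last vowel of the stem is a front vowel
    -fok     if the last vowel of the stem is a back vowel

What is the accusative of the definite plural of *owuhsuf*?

owuhsufuzii

Since the last vowel of *owuhsuf* is /u/ (a high vowel), it takes -uz, giving *owuhsufuz*.
The plural form *owuhsufuz*: final sound = /z/, a sibilant → -i → *owuhsufuzi*.
The last vowel of the definite form *owuhsufuzi* is /i/, which is a front vowel, so the accusative suffix is -i, giving *owuhsufuzii*.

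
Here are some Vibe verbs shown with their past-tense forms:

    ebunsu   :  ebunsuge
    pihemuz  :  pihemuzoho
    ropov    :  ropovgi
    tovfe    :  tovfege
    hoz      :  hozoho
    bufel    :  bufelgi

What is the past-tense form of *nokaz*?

Looking at the final sound of each stem: -oho when the stem ends in a sibilant (*pihemuz*, *hoz*); -gi when the stem ends in a non-sibilant consonant (*ropov*, *bufel*); -ge when the stem ends in a vowel (*ebunsu*, *tovfe*).
*nokaz* — final sound /z/ (a sibilant) → -oho → *nokazoho*.

nokazoho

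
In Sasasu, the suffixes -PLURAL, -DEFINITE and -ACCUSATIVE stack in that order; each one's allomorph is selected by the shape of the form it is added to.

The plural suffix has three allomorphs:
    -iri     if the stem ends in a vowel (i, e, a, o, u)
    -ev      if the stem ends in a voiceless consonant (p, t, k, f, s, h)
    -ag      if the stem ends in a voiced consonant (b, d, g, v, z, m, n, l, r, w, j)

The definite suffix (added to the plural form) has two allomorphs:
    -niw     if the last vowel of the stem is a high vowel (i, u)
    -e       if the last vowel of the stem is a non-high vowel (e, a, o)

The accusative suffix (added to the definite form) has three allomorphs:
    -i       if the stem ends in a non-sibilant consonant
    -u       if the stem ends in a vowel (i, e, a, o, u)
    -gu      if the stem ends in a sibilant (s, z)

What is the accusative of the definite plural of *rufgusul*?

rufgusulageu

*rufgusul*: final sound = /l/, a voiced consonant → -ag → *rufgusulag*.
The last vowel of the plural form *rufgusulag* is /a/, which is a non-high vowel, so the definite suffix is -e, giving *rufgusulage*.
Since the final sound of the definite form *rufgusulage* is /e/ (a vowel), it takes -u, giving *rufgusulageu*.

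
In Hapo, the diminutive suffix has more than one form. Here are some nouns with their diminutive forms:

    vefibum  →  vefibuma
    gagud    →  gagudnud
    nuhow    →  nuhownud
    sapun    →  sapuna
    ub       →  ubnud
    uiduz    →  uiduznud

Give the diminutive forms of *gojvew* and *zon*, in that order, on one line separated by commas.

The pattern is nasality of the final consonant: -a when the stem ends in a nasal (*vefibum*, *sapun*); -nud when the stem ends in a non-nasal consonant (*gagud*, *nuhow*, *ub*, *uiduz*).
The final consonant of *gojvew* is /w/, which is non-nasal, so the suffix is -nud, giving *gojvewnud*.
Since the final consonant of *zon* is /n/ (a nasal), it takes -a, giving *zona*.

gojvewnud, zona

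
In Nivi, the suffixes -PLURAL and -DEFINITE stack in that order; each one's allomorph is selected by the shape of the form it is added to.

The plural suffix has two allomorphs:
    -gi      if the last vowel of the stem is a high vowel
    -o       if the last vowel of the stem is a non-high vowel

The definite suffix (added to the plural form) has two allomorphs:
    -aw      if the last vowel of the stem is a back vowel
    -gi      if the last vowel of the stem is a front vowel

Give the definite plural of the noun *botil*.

botilgigi

*botil*: last vowel = /i/, a high vowel → -gi → *botilgi*.
The plural form *botilgi*: last vowel = /i/, a front vowel → -gi → *botilgigi*.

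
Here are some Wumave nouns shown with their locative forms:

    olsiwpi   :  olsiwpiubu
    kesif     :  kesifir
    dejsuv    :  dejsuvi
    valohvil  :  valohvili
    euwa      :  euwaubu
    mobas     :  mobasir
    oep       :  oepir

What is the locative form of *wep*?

Looking at the final sound of each stem: -ir when the stem ends in a voiceless consonant (*kesif*, *mobas*, *oep*); -i when the stem ends in a voiced consonant (*dejsuv*, *valohvil*); -ubu when the stem ends in a vowel (*olsiwpi*, *euwa*).
Since the final sound of *wep* is /p/ (a voiceless consonant), it takes -ir, giving *wepir*.

wepir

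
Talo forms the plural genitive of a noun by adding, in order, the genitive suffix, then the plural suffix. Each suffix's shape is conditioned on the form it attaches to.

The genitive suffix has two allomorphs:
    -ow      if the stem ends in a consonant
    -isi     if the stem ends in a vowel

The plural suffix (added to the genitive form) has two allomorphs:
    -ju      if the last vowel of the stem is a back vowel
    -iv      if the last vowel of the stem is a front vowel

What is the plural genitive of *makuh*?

makuhowju

The final sound of *makuh* is /h/, which is a consonant, so the genitive suffix is -ow, giving *makuhow*.
The genitive form *makuhow*: last vowel = /o/, a back vowel → -ju → *makuhowju*.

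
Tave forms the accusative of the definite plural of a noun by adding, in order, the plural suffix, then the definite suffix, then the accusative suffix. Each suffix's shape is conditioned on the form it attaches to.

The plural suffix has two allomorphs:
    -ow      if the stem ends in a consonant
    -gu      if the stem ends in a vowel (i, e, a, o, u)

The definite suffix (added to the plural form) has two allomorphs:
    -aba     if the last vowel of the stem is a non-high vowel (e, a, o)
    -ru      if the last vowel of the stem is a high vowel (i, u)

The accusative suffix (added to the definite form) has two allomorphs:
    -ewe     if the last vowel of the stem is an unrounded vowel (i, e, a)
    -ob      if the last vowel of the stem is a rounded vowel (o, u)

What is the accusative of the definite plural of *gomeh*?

gomehowabaewe

Since the final sound of *gomeh* is /h/ (a consonant), it takes -ow, giving *gomehow*.
The plural form *gomehow* — last vowel /o/ (a non-high vowel) → -aba → *gomehowaba*.
The last vowel of the definite form *gomehowaba* is /a/, which is an unrounded vowel, so the accusative suffix is -ewe, giving *gomehowabaewe*.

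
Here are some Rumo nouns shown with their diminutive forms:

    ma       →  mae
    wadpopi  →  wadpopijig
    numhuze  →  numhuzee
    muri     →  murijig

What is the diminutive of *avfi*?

avfijig

The pattern is height harmony: -jig when the last vowel of the stem is a high vowel (*wadpopi*, *muri*); -e when the last vowel of the stem is a non-high vowel (*ma*, *numhuze*).
*avfi*: last vowel = /i/, a high vowel → -jig → *avfijig*.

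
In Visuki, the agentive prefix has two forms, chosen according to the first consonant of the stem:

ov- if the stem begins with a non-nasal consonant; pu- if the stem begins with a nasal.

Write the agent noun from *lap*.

ovlap

*lap*: first consonant = /l/, non-nasal → ov- → *ovlap*.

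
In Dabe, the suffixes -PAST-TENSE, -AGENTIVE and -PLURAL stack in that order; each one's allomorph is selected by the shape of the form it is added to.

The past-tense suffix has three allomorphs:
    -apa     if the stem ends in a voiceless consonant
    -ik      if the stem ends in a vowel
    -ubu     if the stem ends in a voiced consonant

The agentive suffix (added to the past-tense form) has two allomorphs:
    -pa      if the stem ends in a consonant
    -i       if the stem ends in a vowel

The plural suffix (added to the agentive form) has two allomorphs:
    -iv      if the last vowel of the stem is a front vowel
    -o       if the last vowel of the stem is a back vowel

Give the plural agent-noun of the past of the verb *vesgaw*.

*vesgaw*: final sound = /w/, a voiced consonant → -ubu → *vesgawubu*.
The final sound of the past-tense form *vesgawubu* is /u/, which is a vowel, so the agentive suffix is -i, giving *vesgawubui*.
Since the last vowel of the agentive form *vesgawubui* is /i/ (a front vowel), it takes -iv, giving *vesgawubuiiv*.

vesgawubuiiv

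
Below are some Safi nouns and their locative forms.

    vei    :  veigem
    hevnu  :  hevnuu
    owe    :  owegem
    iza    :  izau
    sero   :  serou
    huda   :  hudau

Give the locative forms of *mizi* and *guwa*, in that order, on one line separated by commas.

mizigem, guwau

Looking at the last vowel of each stem: -gem when the last vowel of the stem is a front vowel (*vei*, *owe*); -u when the last vowel of the stem is a back vowel (*hevnu*, *iza*, *sero*, *huda*).
The last vowel of *mizi* is /i/, which is a front vowel, so the suffix is -gem, giving *mizigem*.
Since the last vowel of *guwa* is /a/ (a back vowel), it takes -u, giving *guwau*.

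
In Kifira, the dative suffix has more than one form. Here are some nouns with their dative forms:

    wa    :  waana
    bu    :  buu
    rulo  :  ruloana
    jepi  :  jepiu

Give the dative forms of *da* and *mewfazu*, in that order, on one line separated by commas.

daana, mewfazuu

The pattern is height harmony: -u when the last vowel of the stem is a high vowel (*bu*, *jepi*); -ana when the last vowel of the stem is a non-high vowel (*wa*, *rulo*).
*da* — last vowel /a/ (a non-high vowel) → -ana → *daana*.
*mewfazu* — last vowel /u/ (a high vowel) → -u → *mewfazuu*.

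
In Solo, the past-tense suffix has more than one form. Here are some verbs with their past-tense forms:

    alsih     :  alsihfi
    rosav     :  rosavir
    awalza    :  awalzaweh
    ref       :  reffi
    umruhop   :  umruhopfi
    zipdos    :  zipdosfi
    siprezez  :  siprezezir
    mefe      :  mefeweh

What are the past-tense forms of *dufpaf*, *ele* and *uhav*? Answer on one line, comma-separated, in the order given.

The alternation tracks the final sound of the stem — -fi when the stem ends in a voiceless consonant (*alsih*, *ref*, *umruhop*, *zipdos*); -ir when the stem ends in a voiced consonant (*rosav*, *siprezez*); -weh when the stem ends in a vowel (*awalza*, *mefe*).
*dufpaf*: final sound = /f/, a voiceless consonant → -fi → *dufpaffi*.
Since the final sound of *ele* is /e/ (a vowel), it takes -weh, giving *eleweh*.
Since the final sound of *uhav* is /v/ (a voiced consonant), it takes -ir, giving *uhavir*.

dufpaffi, eleweh, uhavir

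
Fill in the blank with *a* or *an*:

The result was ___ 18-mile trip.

The indefinite article is chosen by the initial *sound* of the following word, not its spelling.
The number *18* is spoken "eighteen", beginning with /ˌeɪˈtiːn/ — a vowel sound.
So the article is *an*: The result was an 18-mile trip.

an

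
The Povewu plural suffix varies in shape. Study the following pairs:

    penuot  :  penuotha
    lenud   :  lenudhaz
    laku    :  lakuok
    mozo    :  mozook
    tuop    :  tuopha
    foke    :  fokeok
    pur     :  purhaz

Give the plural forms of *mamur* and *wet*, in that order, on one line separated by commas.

Looking at the final sound of each stem: -ha when the stem ends in a voiceless consonant (*penuot*, *tuop*); -haz when the stem ends in a voiced consonant (*lenud*, *pur*); -ok when the stem ends in a vowel (*laku*, *mozo*, *foke*).
Since the final sound of *mamur* is /r/ (a voiced consonant), it takes -haz, giving *mamurhaz*.
*wet*: final sound = /t/, a voiceless consonant → -ha → *wetha*.

mamurhaz, wetha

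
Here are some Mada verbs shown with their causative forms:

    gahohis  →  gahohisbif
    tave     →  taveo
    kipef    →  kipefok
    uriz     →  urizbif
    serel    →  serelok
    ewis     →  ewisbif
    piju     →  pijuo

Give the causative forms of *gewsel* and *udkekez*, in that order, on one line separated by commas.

The pattern is sibilance of the final sound: -bif when the stem ends in a sibilant (*gahohis*, *uriz*, *ewis*); -ok when the stem ends in a non-sibilant consonant (*kipef*, *serel*); -o when the stem ends in a vowel (*tave*, *piju*).
*gewsel* — final sound /l/ (a non-sibilant consonant) → -ok → *gewselok*.
*udkekez*: final sound = /z/, a sibilant → -bif → *udkekezbif*.

gewselok, udkekezbif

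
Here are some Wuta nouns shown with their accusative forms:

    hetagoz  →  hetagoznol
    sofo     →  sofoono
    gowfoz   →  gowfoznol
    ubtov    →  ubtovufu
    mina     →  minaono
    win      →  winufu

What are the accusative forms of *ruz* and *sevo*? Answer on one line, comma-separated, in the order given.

The pattern is sibilance of the final sound: -nol when the stem ends in a sibilant (*hetagoz*, *gowfoz*); -ufu when the stem ends in a non-sibilant consonant (*ubtov*, *win*); -ono when the stem ends in a vowel (*sofo*, *mina*).
*ruz* — final sound /z/ (a sibilant) → -nol → *ruznol*.
*sevo*: final sound = /o/, a vowel → -ono → *sevoono*.

ruznol, sevoono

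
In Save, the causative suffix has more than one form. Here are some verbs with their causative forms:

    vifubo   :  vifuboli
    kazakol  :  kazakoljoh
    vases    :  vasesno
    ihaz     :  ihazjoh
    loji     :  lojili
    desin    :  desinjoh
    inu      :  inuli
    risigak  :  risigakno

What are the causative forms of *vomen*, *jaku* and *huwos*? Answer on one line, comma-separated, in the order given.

vomenjoh, jakuli, huwosno

Looking at the final sound of each stem: -no when the stem ends in a voiceless consonant (*vases*, *risigak*); -joh when the stem ends in a voiced consonant (*kazakol*, *ihaz*, *desin*); -li when the stem ends in a vowel (*vifubo*, *loji*, *inu*).
The final sound of *vomen* is /n/, which is a voiced consonant, so the suffix is -joh, giving *vomenjoh*.
Since the final sound of *jaku* is /u/ (a vowel), it takes -li, giving *jakuli*.
*huwos* — final sound /s/ (a voiceless consonant) → -no → *huwosno*.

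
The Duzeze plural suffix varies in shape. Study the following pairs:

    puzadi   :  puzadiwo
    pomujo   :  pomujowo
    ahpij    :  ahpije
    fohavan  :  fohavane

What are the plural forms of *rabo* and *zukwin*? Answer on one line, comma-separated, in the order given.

The pattern is consonant vs. vowel: -e when the stem ends in a consonant (*ahpij*, *fohavan*); -wo when the stem ends in a vowel (*puzadi*, *pomujo*).
*rabo* — final sound /o/ (a vowel) → -wo → *rabowo*.
*zukwin* — final sound /n/ (a consonant) → -e → *zukwine*.

rabowo, zukwine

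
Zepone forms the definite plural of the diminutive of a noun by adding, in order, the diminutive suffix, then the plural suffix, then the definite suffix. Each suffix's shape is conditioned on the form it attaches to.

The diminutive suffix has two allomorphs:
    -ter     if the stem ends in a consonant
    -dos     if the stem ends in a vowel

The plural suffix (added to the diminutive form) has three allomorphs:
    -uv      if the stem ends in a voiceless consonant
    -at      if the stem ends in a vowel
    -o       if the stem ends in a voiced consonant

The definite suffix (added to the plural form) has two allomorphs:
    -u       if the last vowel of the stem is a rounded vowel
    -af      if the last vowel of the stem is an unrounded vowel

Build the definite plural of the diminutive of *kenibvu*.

*kenibvu*: final sound = /u/, a vowel → -dos → *kenibvudos*.
The diminutive form *kenibvudos* — final sound /s/ (a voiceless consonant) → -uv → *kenibvudosuv*.
Since the last vowel of the plural form *kenibvudosuv* is /u/ (a rounded vowel), it takes -u, giving *kenibvudosuvu*.

kenibvudosuvu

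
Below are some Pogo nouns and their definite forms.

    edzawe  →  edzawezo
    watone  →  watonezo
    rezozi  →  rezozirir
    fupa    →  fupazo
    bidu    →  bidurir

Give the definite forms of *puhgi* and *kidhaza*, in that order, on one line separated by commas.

Looking at the last vowel of each stem: -rir when the last vowel of the stem is a high vowel (*rezozi*, *bidu*); -zo when the last vowel of the stem is a non-high vowel (*edzawe*, *watone*, *fupa*).
The last vowel of *puhgi* is /i/, which is a high vowel, so the suffix is -rir, giving *puhgirir*.
*kidhaza*: last vowel = /a/, a non-high vowel → -zo → *kidhazazo*.

puhgirir, kidhazazo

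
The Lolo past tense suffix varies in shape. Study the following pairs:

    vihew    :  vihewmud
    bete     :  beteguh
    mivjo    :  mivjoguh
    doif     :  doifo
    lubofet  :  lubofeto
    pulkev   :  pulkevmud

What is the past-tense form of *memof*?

The suffix is conditioned by the final sound: -o when the stem ends in a voiceless consonant (*doif*, *lubofet*); -mud when the stem ends in a voiced consonant (*vihew*, *pulkev*); -guh when the stem ends in a vowel (*bete*, *mivjo*).
The final sound of *memof* is /f/, which is a voiceless consonant, so the suffix is -o, giving *memofo*.

memofo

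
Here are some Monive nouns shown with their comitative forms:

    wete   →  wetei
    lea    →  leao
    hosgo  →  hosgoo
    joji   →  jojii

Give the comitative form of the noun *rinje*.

rinjei

The suffix is conditioned by the last vowel: -i when the last vowel of the stem is a front vowel (*wete*, *joji*); -o when the last vowel of the stem is a back vowel (*lea*, *hosgo*).
*rinje* — last vowel /e/ (a front vowel) → -i → *rinjei*.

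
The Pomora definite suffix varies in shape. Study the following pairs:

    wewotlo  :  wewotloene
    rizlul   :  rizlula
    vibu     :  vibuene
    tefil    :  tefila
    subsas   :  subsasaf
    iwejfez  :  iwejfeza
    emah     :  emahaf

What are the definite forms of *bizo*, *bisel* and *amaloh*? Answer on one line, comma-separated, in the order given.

bizoene, bisela, amalohaf

The suffix is conditioned by the final sound: -af when the stem ends in a voiceless consonant (*subsas*, *emah*); -a when the stem ends in a voiced consonant (*rizlul*, *tefil*, *iwejfez*); -ene when the stem ends in a vowel (*wewotlo*, *vibu*).
*bizo* — final sound /o/ (a vowel) → -ene → *bizoene*.
Since the final sound of *bisel* is /l/ (a voiced consonant), it takes -a, giving *bisela*.
Since the final sound of *amaloh* is /h/ (a voiceless consonant), it takes -af, giving *amalohaf*.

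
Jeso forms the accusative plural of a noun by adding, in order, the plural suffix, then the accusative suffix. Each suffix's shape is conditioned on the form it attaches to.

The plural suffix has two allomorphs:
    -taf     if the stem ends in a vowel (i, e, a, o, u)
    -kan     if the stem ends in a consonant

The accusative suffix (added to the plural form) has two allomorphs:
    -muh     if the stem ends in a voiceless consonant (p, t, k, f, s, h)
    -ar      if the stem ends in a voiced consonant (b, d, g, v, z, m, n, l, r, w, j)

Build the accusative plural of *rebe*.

Since the final sound of *rebe* is /e/ (a vowel), it takes -taf, giving *rebetaf*.
The plural form *rebetaf*: final consonant = /f/, voiceless → -muh → *rebetafmuh*.

rebetafmuh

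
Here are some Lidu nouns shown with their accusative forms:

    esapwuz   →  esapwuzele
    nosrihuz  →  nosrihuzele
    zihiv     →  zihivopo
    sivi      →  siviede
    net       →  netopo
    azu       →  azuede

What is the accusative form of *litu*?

The suffix is conditioned by the final sound: -ele when the stem ends in a sibilant (*esapwuz*, *nosrihuz*); -opo when the stem ends in a non-sibilant consonant (*zihiv*, *net*); -ede when the stem ends in a vowel (*sivi*, *azu*).
The final sound of *litu* is /u/, which is a vowel, so the suffix is -ede, giving *lituede*.

lituede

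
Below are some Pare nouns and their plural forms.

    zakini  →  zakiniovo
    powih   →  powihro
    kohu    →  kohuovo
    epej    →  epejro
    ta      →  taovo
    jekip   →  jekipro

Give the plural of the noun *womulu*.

Looking at the final sound of each stem: -ro when the stem ends in a consonant (*powih*, *epej*, *jekip*); -ovo when the stem ends in a vowel (*zakini*, *kohu*, *ta*).
*womulu*: final sound = /u/, a vowel → -ovo → *womuluovo*.

womuluovo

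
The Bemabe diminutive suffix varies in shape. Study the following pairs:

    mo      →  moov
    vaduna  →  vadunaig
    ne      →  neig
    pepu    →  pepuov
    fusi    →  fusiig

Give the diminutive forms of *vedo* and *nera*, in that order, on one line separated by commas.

vedoov, neraig

The pattern is rounding harmony: -ov when the last vowel of the stem is a rounded vowel (*mo*, *pepu*); -ig when the last vowel of the stem is an unrounded vowel (*vaduna*, *ne*, *fusi*).
Since the last vowel of *vedo* is /o/ (a rounded vowel), it takes -ov, giving *vedoov*.
Since the last vowel of *nera* is /a/ (an unrounded vowel), it takes -ig, giving *neraig*.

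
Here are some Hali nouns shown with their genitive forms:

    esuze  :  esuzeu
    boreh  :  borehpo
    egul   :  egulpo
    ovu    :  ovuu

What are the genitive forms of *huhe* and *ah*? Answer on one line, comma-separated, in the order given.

huheu, ahpo

The suffix is conditioned by the final sound: -po when the stem ends in a consonant (*boreh*, *egul*); -u when the stem ends in a vowel (*esuze*, *ovu*).
*huhe* — final sound /e/ (a vowel) → -u → *huheu*.
*ah*: final sound = /h/, a consonant → -po → *ahpo*.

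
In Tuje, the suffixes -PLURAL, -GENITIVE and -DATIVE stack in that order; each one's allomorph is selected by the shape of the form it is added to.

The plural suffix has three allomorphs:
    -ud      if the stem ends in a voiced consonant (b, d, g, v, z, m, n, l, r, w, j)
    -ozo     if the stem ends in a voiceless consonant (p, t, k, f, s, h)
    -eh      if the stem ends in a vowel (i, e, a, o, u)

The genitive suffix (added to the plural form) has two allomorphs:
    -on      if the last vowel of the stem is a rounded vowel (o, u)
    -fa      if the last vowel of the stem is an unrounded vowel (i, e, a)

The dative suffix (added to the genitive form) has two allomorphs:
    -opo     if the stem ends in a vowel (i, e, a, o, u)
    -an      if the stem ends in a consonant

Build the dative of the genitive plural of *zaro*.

The final sound of *zaro* is /o/, which is a vowel, so the plural suffix is -eh, giving *zaroeh*.
The last vowel of the plural form *zaroeh* is /e/, which is an unrounded vowel, so the genitive suffix is -fa, giving *zaroehfa*.
The genitive form *zaroehfa* — final sound /a/ (a vowel) → -opo → *zaroehfaopo*.

zaroehfaopo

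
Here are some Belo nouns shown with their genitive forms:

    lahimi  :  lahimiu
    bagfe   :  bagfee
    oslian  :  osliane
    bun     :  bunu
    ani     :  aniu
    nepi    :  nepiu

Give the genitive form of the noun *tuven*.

tuvene

The alternation tracks the last vowel of the stem — -u when the last vowel of the stem is a high vowel (*lahimi*, *bun*, *ani*, *nepi*); -e when the last vowel of the stem is a non-high vowel (*bagfe*, *oslian*).
*tuven*: last vowel = /e/, a non-high vowel → -e → *tuvene*.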